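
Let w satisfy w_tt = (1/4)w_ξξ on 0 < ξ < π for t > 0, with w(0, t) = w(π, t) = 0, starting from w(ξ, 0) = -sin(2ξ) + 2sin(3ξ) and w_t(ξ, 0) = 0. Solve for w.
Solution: Separating variables: w = Σ [A_n cos(ω_n t) + B_n sin(ω_n t)] sin(nξ), ω_n = n/2. From ICs: A_2=-1, A_3=2.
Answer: w(ξ, t) = -sin(2ξ)cos(t) + 2sin(3ξ)cos(3t/2)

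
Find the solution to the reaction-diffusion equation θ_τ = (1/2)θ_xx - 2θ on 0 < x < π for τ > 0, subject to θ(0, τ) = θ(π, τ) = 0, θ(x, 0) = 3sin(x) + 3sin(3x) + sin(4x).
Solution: Substitute θ = exp(-2τ)u.
Then θ_τ = exp(-2τ)(u_τ - 2u), θ_xx = exp(-2τ)u_xx; substituting and dividing by exp(-2τ), the lower-order terms cancel: u_τ = (1/2)u_xx (standard heat equation).
Data for u: u(x,0) = θ(x,0) = 3sin(x) + 3sin(3x) + sin(4x). The boundary conditions carry over: u(0,τ) = u(π,τ) = 0.
Separating variables: u = Σ c_n exp(-n²τ/2) sin(nx). From u(x,0) = 3sin(x) + 3sin(3x) + sin(4x): c_1=3, c_3=3, c_4=1.
So u(x,τ) = exp(-8τ)sin(4x) + 3exp(-τ/2)sin(x) + 3exp(-9τ/2)sin(3x), and θ(x,τ) = exp(-2τ)u(x,τ).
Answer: θ(x, τ) = exp(-10τ)sin(4x) + 3exp(-5τ/2)sin(x) + 3exp(-13τ/2)sin(3x)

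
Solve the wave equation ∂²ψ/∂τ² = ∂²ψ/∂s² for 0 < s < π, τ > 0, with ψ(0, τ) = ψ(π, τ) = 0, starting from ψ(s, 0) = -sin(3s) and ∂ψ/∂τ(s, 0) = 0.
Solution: Using separation of variables ψ = X(s)T(τ):
Eigenfunctions: sin(ns), n = 1, 2, 3, ...
General solution: ψ(s, τ) = Σ [A_n cos(n τ) + B_n sin(n τ)] sin(ns)
From ψ(s,0) = -sin(3s): A_3=-1. From ψ_τ(s,0) = 0: all B_n = 0.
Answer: ψ(s, τ) = -sin(3s)cos(3τ)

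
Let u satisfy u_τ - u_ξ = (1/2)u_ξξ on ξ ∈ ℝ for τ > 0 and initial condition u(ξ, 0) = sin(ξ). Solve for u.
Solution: Moving frame: η = ξ + τ, σ = τ, u = w(η,σ), so u_τ = w_σ + w_η and u_ξξ = w_ηη.
Hence u_τ - u_ξ = w_σ and the PDE becomes the heat equation w_σ = (1/2)w_ηη on η ∈ ℝ.
Initial data: w(η,0) = u(η,0) = sin(η). Each mode sin(nη) decays as exp(-n²σ/2) on ℝ, so w(η,σ) = Σ c_n exp(-n²σ/2) sin(nη) with c_1=1: w(η,σ) = exp(-σ/2)sin(η).
Substituting back: u(ξ,τ) = w(ξ + τ, τ).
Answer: u(ξ, τ) = exp(-τ/2)sin(ξ + τ)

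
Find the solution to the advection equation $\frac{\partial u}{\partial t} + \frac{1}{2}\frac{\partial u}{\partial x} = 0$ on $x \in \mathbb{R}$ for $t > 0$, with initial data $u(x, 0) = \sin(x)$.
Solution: By characteristics ($dx/dt = 1/2$), $u(x,t) = f(x - \frac{1}{2}t)$ with $f = u( \cdot , 0)$.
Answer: $u(x, t) = - \sin(t/2 - x)$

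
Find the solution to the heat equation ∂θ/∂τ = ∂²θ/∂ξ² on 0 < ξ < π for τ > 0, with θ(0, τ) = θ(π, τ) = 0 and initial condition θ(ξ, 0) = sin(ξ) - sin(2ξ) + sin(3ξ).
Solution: Using separation of variables θ = X(ξ)G(τ):
Eigenfunctions: sin(nξ), n = 1, 2, 3, ...
General solution: θ(ξ, τ) = Σ c_n sin(nξ) exp(-n² τ)
Matching θ(ξ,0) = sin(ξ) - sin(2ξ) + sin(3ξ) term by term: c_1=1, c_2=-1, c_3=1.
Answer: θ(ξ, τ) = exp(-τ)sin(ξ) - exp(-4τ)sin(2ξ) + exp(-9τ)sin(3ξ)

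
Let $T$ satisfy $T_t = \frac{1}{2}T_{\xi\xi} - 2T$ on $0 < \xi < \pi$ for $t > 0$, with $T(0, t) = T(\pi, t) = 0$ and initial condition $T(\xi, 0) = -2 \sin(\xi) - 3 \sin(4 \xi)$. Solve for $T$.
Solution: Substitute $T = e^{-2t}u$, i.e. $u = e^{2t}T$.
By the product rule, $T_t = e^{-2t}(u_t - 2u)$, $T_{\xi\xi} = e^{-2t}u_{\xi\xi}$.
Substituting into the PDE and dividing by $e^{-2t}$: $u_t - 2u = \frac{1}{2}u_{\xi\xi} - 2u$.
The lower-order terms cancel, leaving the standard heat equation $u_t = \frac{1}{2}u_{\xi\xi}$.
Initial data for $u$: $u(\xi,0) = T(\xi,0) = -2 \sin(\xi) - 3 \sin(4 \xi)$. The boundary conditions carry over: $u(0,t) = u(\pi,t) = 0$.
Solve for $u$:
  Using separation of variables $u = X(\xi)G(t)$:
  Eigenfunctions: $\sin(n\xi)$, $n = 1, 2, 3, \ldots$
  General solution: $u(\xi, t) = \sum c_n \sin(n\xi) e^{-n^2 t/2}$
  Matching $u(\xi,0) = -2 \sin(\xi) - 3 \sin(4 \xi)$ term by term: $c_1=-2, c_4=-3$.
Hence $u(\xi,t) = -3 e^{-8 t} \sin(4 \xi) - 2 e^{-t/2} \sin(\xi)$.
Transform back: $T(\xi,t) = e^{-2t}u(\xi,t)$.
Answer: $T(\xi, t) = -3 e^{-10 t} \sin(4 \xi) - 2 e^{-5 t/2} \sin(\xi)$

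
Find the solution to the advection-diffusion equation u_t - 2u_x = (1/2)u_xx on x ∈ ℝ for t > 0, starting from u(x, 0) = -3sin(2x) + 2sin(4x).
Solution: Moving frame: η = x + 2t, σ = t, u = w(η,σ), so u_t = w_σ + 2w_η and u_xx = w_ηη.
Hence u_t - 2u_x = w_σ and the PDE becomes the heat equation w_σ = (1/2)w_ηη on η ∈ ℝ.
Initial data: w(η,0) = u(η,0) = -3sin(2η) + 2sin(4η). Each mode sin(nη) decays as exp(-n²σ/2) on ℝ, so w(η,σ) = Σ c_n exp(-n²σ/2) sin(nη) with c_2=-3, c_4=2: w(η,σ) = -3exp(-2σ)sin(2η) + 2exp(-8σ)sin(4η).
Substituting back: u(x,t) = w(x + 2t, t).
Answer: u(x, t) = -3exp(-2t)sin(4t + 2x) + 2exp(-8t)sin(8t + 4x)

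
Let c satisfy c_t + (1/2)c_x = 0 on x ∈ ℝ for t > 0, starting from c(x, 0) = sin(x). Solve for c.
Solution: By characteristics (dx/dt = 1/2), c(x,t) = f(x - (1/2)t) with f = c(·, 0).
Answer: c(x, t) = -sin(t/2 - x)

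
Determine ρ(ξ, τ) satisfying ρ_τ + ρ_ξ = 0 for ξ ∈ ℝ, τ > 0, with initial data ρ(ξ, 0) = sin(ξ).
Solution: By characteristics (dξ/dτ = 1), ρ(ξ,τ) = f(ξ - τ) with f = ρ(·, 0).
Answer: ρ(ξ, τ) = sin(ξ - τ)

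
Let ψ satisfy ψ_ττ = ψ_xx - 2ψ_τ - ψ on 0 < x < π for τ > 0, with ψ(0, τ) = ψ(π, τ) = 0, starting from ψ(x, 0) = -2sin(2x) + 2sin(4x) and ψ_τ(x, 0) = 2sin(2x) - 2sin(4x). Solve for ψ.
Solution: Substitute ψ = exp(-τ)u, i.e. u = exp(τ)ψ.
By the product rule, ψ_τ = exp(-τ)(u_τ - u), ψ_ττ = exp(-τ)(u_ττ - 2u_τ + u), ψ_xx = exp(-τ)u_xx.
Substituting into the PDE and dividing by exp(-τ): u_ττ - 2u_τ + u = u_xx - 2(u_τ - u) - u.
The lower-order terms cancel, leaving the standard wave equation u_ττ = u_xx.
Initial data for u: u(x,0) = ψ(x,0) = -2sin(2x) + 2sin(4x); u_τ(x,0) = ψ_τ(x,0) + ψ(x,0) = 0. The boundary conditions carry over: u(0,τ) = u(π,τ) = 0.
Solve for u:
  Using separation of variables u = X(x)T(τ):
  Eigenfunctions: sin(nx), n = 1, 2, 3, ...
  General solution: u(x, τ) = Σ [A_n cos(n τ) + B_n sin(n τ)] sin(nx)
  From u(x,0) = -2sin(2x) + 2sin(4x): A_2=-2, A_4=2. From u_τ(x,0) = 0: all B_n = 0.
Hence u(x,τ) = -2sin(2x)cos(2τ) + 2sin(4x)cos(4τ).
Transform back: ψ(x,τ) = exp(-τ)u(x,τ).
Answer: ψ(x, τ) = -2exp(-τ)sin(2x)cos(2τ) + 2exp(-τ)sin(4x)cos(4τ)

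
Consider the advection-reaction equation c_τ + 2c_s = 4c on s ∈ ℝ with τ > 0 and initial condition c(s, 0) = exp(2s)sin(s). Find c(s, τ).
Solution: Substitute c = exp(2s)u.
Then c_s = exp(2s)(u_s + 2u), c_τ = exp(2s)u_τ; substituting and dividing by exp(2s), the lower-order terms cancel: u_τ + 2u_s = 0 (standard advection equation).
Data for u: u(s,0) = exp(-2s)c(s,0) = sin(s).
By characteristics (ds/dτ = 2), u(s,τ) = f(s - 2τ) with f = u(·, 0).
So u(s,τ) = sin(s - 2τ), and c(s,τ) = exp(2s)u(s,τ).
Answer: c(s, τ) = exp(2s)sin(s - 2τ)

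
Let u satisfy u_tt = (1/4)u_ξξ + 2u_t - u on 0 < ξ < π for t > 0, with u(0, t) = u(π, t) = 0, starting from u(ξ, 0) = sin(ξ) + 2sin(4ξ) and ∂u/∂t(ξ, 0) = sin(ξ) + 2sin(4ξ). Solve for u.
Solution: Substitute u = exp(t)w, i.e. w = exp(-t)u.
By the product rule, u_t = exp(t)(w_t + w), u_tt = exp(t)(w_tt + 2w_t + w), u_ξξ = exp(t)w_ξξ.
Substituting into the PDE and dividing by exp(t): w_tt + 2w_t + w = (1/4)w_ξξ + 2(w_t + w) - w.
The lower-order terms cancel, leaving the standard wave equation w_tt = (1/4)w_ξξ.
Initial data for w: w(ξ,0) = u(ξ,0) = sin(ξ) + 2sin(4ξ); w_t(ξ,0) = u_t(ξ,0) - u(ξ,0) = 0. The boundary conditions carry over: w(0,t) = w(π,t) = 0.
Solve for w:
  Using separation of variables w = X(ξ)T(t):
  Eigenfunctions: sin(nξ), n = 1, 2, 3, ...
  General solution: w(ξ, t) = Σ [A_n cos(n t/2) + B_n sin(n t/2)] sin(nξ)
  From w(ξ,0) = sin(ξ) + 2sin(4ξ): A_1=1, A_4=2. From w_t(ξ,0) = 0: all B_n = 0.
Hence w(ξ,t) = sin(ξ)cos(t/2) + 2sin(4ξ)cos(2t).
Transform back: u(ξ,t) = exp(t)w(ξ,t).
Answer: u(ξ, t) = exp(t)sin(ξ)cos(t/2) + 2exp(t)sin(4ξ)cos(2t)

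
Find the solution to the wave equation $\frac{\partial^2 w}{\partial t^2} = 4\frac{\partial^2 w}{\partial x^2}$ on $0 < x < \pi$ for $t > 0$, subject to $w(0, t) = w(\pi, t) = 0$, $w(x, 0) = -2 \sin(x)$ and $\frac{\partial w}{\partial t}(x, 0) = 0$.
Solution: Separating variables: $w = \sum [A_n \cos(\omega_n t) + B_n \sin(\omega_n t)] \sin(nx)$, $\omega_n = 2n$. From ICs: $A_1=-2$.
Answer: $w(x, t) = -2 \sin(x) \cos(2 t)$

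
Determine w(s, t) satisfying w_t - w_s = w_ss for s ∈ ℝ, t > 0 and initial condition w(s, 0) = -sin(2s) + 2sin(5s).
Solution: Moving frame: η = s + t, σ = t, w = u(η,σ), so w_t = u_σ + u_η and w_ss = u_ηη.
Hence w_t - w_s = u_σ and the PDE becomes the heat equation u_σ = u_ηη on η ∈ ℝ.
Initial data: u(η,0) = w(η,0) = -sin(2η) + 2sin(5η). Each mode sin(nη) decays as exp(-n²σ) on ℝ, so u(η,σ) = Σ c_n exp(-n²σ) sin(nη) with c_2=-1, c_5=2: u(η,σ) = -exp(-4σ)sin(2η) + 2exp(-25σ)sin(5η).
Substituting back: w(s,t) = u(s + t, t).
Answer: w(s, t) = -exp(-4t)sin(2s + 2t) + 2exp(-25t)sin(5s + 5t)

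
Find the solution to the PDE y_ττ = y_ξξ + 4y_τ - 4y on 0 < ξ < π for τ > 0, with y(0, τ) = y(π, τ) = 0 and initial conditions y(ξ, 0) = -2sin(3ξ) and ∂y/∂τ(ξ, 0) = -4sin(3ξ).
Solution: Substitute y = exp(2τ)u.
Then y_τ = exp(2τ)(u_τ + 2u), y_ττ = exp(2τ)(u_ττ + 4u_τ + 4u), y_ξξ = exp(2τ)u_ξξ; substituting and dividing by exp(2τ), the lower-order terms cancel: u_ττ = u_ξξ (standard wave equation).
Data for u: u(ξ,0) = y(ξ,0) = -2sin(3ξ); u_τ(ξ,0) = y_τ(ξ,0) - 2y(ξ,0) = 0. The boundary conditions carry over: u(0,τ) = u(π,τ) = 0.
Separating variables: u = Σ [A_n cos(ω_n τ) + B_n sin(ω_n τ)] sin(nξ), ω_n = n. From ICs: A_3=-2.
So u(ξ,τ) = -2sin(3ξ)cos(3τ), and y(ξ,τ) = exp(2τ)u(ξ,τ).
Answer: y(ξ, τ) = -2exp(2τ)sin(3ξ)cos(3τ)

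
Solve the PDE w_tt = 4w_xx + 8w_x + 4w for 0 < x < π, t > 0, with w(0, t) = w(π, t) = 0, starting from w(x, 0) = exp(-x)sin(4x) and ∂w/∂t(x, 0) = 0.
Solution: Substitute w = exp(-x)u.
Then w_x = exp(-x)(u_x - u), w_xx = exp(-x)(u_xx - 2u_x + u), w_tt = exp(-x)u_tt; substituting and dividing by exp(-x), the lower-order terms cancel: u_tt = 4u_xx (standard wave equation).
Data for u: u(x,0) = exp(x)w(x,0) = sin(4x); u_t(x,0) = exp(x)w_t(x,0) = 0. The boundary conditions carry over: u(0,t) = u(π,t) = 0.
Separating variables: u = Σ [A_n cos(ω_n t) + B_n sin(ω_n t)] sin(nx), ω_n = 2n. From ICs: A_4=1.
So u(x,t) = sin(4x)cos(8t), and w(x,t) = exp(-x)u(x,t).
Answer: w(x, t) = exp(-x)sin(4x)cos(8t)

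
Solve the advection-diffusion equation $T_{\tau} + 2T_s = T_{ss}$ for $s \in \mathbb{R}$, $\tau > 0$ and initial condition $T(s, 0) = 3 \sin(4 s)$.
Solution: Change to a moving frame: let $\eta = s - 2\tau$, $\sigma = \tau$ and write $T(s,\tau) = u(\eta,\sigma)$.
By the chain rule $T_{\tau} = u_{\sigma} - 2u_{\eta}$, $T_s = u_{\eta}$, $T_{ss} = u_{\eta\eta}$.
Then $T_{\tau} + 2T_s = u_{\sigma}$: the advection term cancels and the PDE becomes the heat equation $u_{\sigma} = u_{\eta\eta}$ on $\eta \in \mathbb{R}$.
Initial data: $u(\eta,0) = T(\eta,0) = 3 \sin(4 \eta)$.
On $\eta \in \mathbb{R}$ each mode satisfies $(\sin(n\eta))'' = -n^2 \sin(n\eta)$, so $e^{-n^2\sigma} \sin(n\eta)$ solves the heat equation; by superposition $u(\eta,\sigma) = \sum c_n e^{-n^2\sigma} \sin(n\eta)$.
Reading off the coefficients: $c_4=3$, so $u(\eta,\sigma) = 3 e^{-16 \sigma} \sin(4 \eta)$.
Substituting back $\eta = s - 2\tau$, $\sigma = \tau$: $T(s,\tau) = u(s - 2\tau, \tau)$.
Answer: $T(s, \tau) = -3 e^{-16 \tau} \sin(8 \tau - 4 s)$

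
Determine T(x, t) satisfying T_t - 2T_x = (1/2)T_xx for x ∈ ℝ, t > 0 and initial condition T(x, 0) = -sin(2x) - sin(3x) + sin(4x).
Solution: Change to a moving frame: let η = x + 2t, σ = t and write T(x,t) = u(η,σ).
By the chain rule T_t = u_σ + 2u_η, T_x = u_η, T_xx = u_ηη.
Then T_t - 2T_x = u_σ: the advection term cancels and the PDE becomes the heat equation u_σ = (1/2)u_ηη on η ∈ ℝ.
Initial data: u(η,0) = T(η,0) = -sin(2η) - sin(3η) + sin(4η).
On η ∈ ℝ each mode satisfies (sin(nη))″ = -n² sin(nη), so exp(-n²σ/2) sin(nη) solves the heat equation; by superposition u(η,σ) = Σ c_n exp(-n²σ/2) sin(nη).
Reading off the coefficients: c_2=-1, c_3=-1, c_4=1, so u(η,σ) = -exp(-2σ)sin(2η) + exp(-8σ)sin(4η) - exp(-9σ/2)sin(3η).
Substituting back η = x + 2t, σ = t: T(x,t) = u(x + 2t, t).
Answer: T(x, t) = -exp(-2t)sin(4t + 2x) + exp(-8t)sin(8t + 4x) - exp(-9t/2)sin(6t + 3x)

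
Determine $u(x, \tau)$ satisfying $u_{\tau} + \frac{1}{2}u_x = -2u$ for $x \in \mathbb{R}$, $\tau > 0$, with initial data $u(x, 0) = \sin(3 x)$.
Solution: Substitute $u = e^{-2\tau}w$, i.e. $w = e^{2\tau}u$.
By the product rule, $u_{\tau} = e^{-2\tau}(w_{\tau} - 2w)$, $u_x = e^{-2\tau}w_x$.
Substituting into the PDE and dividing by $e^{-2\tau}$: $w_{\tau} - 2w + \frac{1}{2}w_x = -2w$.
The lower-order terms cancel, leaving the standard advection equation $w_{\tau} + \frac{1}{2}w_x = 0$.
Initial data for $w$: $w(x,0) = u(x,0) = \sin(3 x)$.
Solve for $w$:
  By method of characteristics (waves move right with speed 1/2):
  Along characteristics $x - \frac{1}{2}\tau =$ const, $w$ is constant, so $w(x,\tau) = f(x - \frac{1}{2}\tau)$ with $f = w( \cdot , 0)$.
Hence $w(x,\tau) = \sin(3 x - 3 \tau/2)$.
Transform back: $u(x,\tau) = e^{-2\tau}w(x,\tau)$.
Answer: $u(x, \tau) = - e^{-2 \tau} \sin(3 \tau/2 - 3 x)$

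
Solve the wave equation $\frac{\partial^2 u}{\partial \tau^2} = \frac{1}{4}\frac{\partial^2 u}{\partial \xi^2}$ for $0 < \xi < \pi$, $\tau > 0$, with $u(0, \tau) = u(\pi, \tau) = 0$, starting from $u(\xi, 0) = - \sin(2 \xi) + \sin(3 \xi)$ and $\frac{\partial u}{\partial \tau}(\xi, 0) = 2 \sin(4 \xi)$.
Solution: Using separation of variables $u = X(\xi)T(\tau)$:
Eigenfunctions: $\sin(n\xi)$, $n = 1, 2, 3, \ldots$
General solution: $u(\xi, \tau) = \sum [A_n \cos(n \tau/2) + B_n \sin(n \tau/2)] \sin(n\xi)$
From $u(\xi,0) = - \sin(2 \xi) + \sin(3 \xi)$: $A_2=-1, A_3=1$. From $u_{\tau}(\xi,0) = 2 \sin(4 \xi)$, using $u_{\tau}(\xi,0) = \sum \omega_n B_n \sin(n\xi)$ with $\omega_n = n/2$: $B_4 = 2/2 = 1$.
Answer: $u(\xi, \tau) = \sin(2 \tau) \sin(4 \xi) -  \sin(2 \xi) \cos(\tau) + \sin(3 \xi) \cos(3 \tau/2)$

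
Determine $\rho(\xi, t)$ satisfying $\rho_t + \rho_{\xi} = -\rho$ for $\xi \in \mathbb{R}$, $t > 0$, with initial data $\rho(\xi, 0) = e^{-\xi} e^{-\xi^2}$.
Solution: Substitute $\rho = e^{-\xi}u$.
Then $\rho_{\xi} = e^{-\xi}(u_{\xi} - u)$, $\rho_t = e^{-\xi}u_t$; substituting and dividing by $e^{-\xi}$, the lower-order terms cancel: $u_t + u_{\xi} = 0$ (standard advection equation).
Data for $u$: $u(\xi,0) = e^{\xi}\rho(\xi,0) = e^{-\xi^2}$.
By characteristics ($d\xi/dt = 1$), $u(\xi,t) = f(\xi - t)$ with $f = u( \cdot , 0)$.
So $u(\xi,t) = e^{-(-t + \xi)^2}$, and $\rho(\xi,t) = e^{-\xi}u(\xi,t)$.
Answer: $\rho(\xi, t) = e^{-\xi} e^{-(\xi - t)^2}$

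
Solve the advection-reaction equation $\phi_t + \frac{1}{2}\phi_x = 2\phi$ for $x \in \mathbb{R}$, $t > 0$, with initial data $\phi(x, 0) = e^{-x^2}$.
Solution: Substitute $\phi = e^{2t}u$.
Then $\phi_t = e^{2t}(u_t + 2u)$, $\phi_x = e^{2t}u_x$; substituting and dividing by $e^{2t}$, the lower-order terms cancel: $u_t + \frac{1}{2}u_x = 0$ (standard advection equation).
Data for $u$: $u(x,0) = \phi(x,0) = e^{-x^2}$.
By characteristics ($dx/dt = 1/2$), $u(x,t) = f(x - \frac{1}{2}t)$ with $f = u( \cdot , 0)$.
So $u(x,t) = e^{-(-t/2 + x)^2}$, and $\phi(x,t) = e^{2t}u(x,t)$.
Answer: $\phi(x, t) = e^{2 t} e^{-(-t/2 + x)^2}$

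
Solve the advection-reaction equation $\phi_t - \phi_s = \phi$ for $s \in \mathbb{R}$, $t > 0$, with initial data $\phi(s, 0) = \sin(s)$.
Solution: Substitute $\phi = e^{t}u$.
Then $\phi_t = e^{t}(u_t + u)$, $\phi_s = e^{t}u_s$; substituting and dividing by $e^{t}$, the lower-order terms cancel: $u_t - u_s = 0$ (standard advection equation).
Data for $u$: $u(s,0) = \phi(s,0) = \sin(s)$.
By characteristics ($ds/dt = -1$), $u(s,t) = f(s + t)$ with $f = u( \cdot , 0)$.
So $u(s,t) = \sin(s + t)$, and $\phi(s,t) = e^{t}u(s,t)$.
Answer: $\phi(s, t) = e^{t} \sin(s + t)$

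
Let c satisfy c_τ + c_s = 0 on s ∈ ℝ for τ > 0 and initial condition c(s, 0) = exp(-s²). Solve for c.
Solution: By method of characteristics (waves move right with speed 1):
Along characteristics s - τ = const, c is constant, so c(s,τ) = f(s - τ) with f = c(·, 0).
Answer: c(s, τ) = exp(-(s - τ)²)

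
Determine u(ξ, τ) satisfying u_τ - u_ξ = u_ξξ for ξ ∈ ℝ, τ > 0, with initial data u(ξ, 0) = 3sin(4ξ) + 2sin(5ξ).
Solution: Moving frame: η = ξ + τ, σ = τ, u = w(η,σ), so u_τ = w_σ + w_η and u_ξξ = w_ηη.
Hence u_τ - u_ξ = w_σ and the PDE becomes the heat equation w_σ = w_ηη on η ∈ ℝ.
Initial data: w(η,0) = u(η,0) = 3sin(4η) + 2sin(5η). Each mode sin(nη) decays as exp(-n²σ) on ℝ, so w(η,σ) = Σ c_n exp(-n²σ) sin(nη) with c_4=3, c_5=2: w(η,σ) = 3exp(-16σ)sin(4η) + 2exp(-25σ)sin(5η).
Substituting back: u(ξ,τ) = w(ξ + τ, τ).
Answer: u(ξ, τ) = 3exp(-16τ)sin(4ξ + 4τ) + 2exp(-25τ)sin(5ξ + 5τ)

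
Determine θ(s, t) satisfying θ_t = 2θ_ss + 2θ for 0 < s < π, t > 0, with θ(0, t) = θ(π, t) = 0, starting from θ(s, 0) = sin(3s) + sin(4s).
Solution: Substitute θ = exp(2t)u.
Then θ_t = exp(2t)(u_t + 2u), θ_ss = exp(2t)u_ss; substituting and dividing by exp(2t), the lower-order terms cancel: u_t = 2u_ss (standard heat equation).
Data for u: u(s,0) = θ(s,0) = sin(3s) + sin(4s). The boundary conditions carry over: u(0,t) = u(π,t) = 0.
Separating variables: u = Σ c_n exp(-2n²t) sin(ns). From u(s,0) = sin(3s) + sin(4s): c_3=1, c_4=1.
So u(s,t) = exp(-18t)sin(3s) + exp(-32t)sin(4s), and θ(s,t) = exp(2t)u(s,t).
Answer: θ(s, t) = exp(-16t)sin(3s) + exp(-30t)sin(4s)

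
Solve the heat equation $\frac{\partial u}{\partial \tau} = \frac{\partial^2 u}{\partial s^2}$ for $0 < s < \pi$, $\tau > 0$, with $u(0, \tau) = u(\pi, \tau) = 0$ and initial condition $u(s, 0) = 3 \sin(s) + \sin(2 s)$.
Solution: Using separation of variables $u = X(s)T(\tau)$:
Eigenfunctions: $\sin(ns)$, $n = 1, 2, 3, \ldots$
General solution: $u(s, \tau) = \sum c_n \sin(ns) e^{-n^2 \tau}$
Matching $u(s,0) = 3 \sin(s) + \sin(2 s)$ term by term: $c_1=3, c_2=1$.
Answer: $u(s, \tau) = 3 e^{-\tau} \sin(s) + e^{-4 \tau} \sin(2 s)$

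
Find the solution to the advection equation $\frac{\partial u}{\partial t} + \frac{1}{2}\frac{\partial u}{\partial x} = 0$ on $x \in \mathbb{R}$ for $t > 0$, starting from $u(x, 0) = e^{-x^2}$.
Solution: By method of characteristics (waves move right with speed 1/2):
Along characteristics $x - \frac{1}{2}t =$ const, $u$ is constant, so $u(x,t) = f(x - \frac{1}{2}t)$ with $f = u( \cdot , 0)$.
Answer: $u(x, t) = e^{-(-t/2 + x)^2}$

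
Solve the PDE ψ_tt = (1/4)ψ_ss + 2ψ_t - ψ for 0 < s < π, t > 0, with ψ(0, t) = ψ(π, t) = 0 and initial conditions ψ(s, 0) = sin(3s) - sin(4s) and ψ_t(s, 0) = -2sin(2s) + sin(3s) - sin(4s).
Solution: Substitute ψ = exp(t)u.
Then ψ_t = exp(t)(u_t + u), ψ_tt = exp(t)(u_tt + 2u_t + u), ψ_ss = exp(t)u_ss; substituting and dividing by exp(t), the lower-order terms cancel: u_tt = (1/4)u_ss (standard wave equation).
Data for u: u(s,0) = ψ(s,0) = sin(3s) - sin(4s); u_t(s,0) = ψ_t(s,0) - ψ(s,0) = -2sin(2s). The boundary conditions carry over: u(0,t) = u(π,t) = 0.
Separating variables: u = Σ [A_n cos(ω_n t) + B_n sin(ω_n t)] sin(ns), ω_n = n/2. From ICs (B_n = velocity coefficient / ω_n): A_3=1, A_4=-1, B_2=-2.
So u(s,t) = -2sin(2s)sin(t) + sin(3s)cos(3t/2) - sin(4s)cos(2t), and ψ(s,t) = exp(t)u(s,t).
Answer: ψ(s, t) = -2exp(t)sin(2s)sin(t) + exp(t)sin(3s)cos(3t/2) - exp(t)sin(4s)cos(2t)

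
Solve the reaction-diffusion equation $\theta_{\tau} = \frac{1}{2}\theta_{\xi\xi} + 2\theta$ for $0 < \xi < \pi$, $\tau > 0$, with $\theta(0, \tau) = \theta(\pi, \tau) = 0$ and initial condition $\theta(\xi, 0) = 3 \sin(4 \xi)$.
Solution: Substitute $\theta = e^{2\tau}u$.
Then $\theta_{\tau} = e^{2\tau}(u_{\tau} + 2u)$, $\theta_{\xi\xi} = e^{2\tau}u_{\xi\xi}$; substituting and dividing by $e^{2\tau}$, the lower-order terms cancel: $u_{\tau} = \frac{1}{2}u_{\xi\xi}$ (standard heat equation).
Data for $u$: $u(\xi,0) = \theta(\xi,0) = 3 \sin(4 \xi)$. The boundary conditions carry over: $u(0,\tau) = u(\pi,\tau) = 0$.
Separating variables: $u = \sum c_n e^{-n^2\tau/2} \sin(n\xi)$. From $u(\xi,0) = 3 \sin(4 \xi)$: $c_4=3$.
So $u(\xi,\tau) = 3 e^{-8 \tau} \sin(4 \xi)$, and $\theta(\xi,\tau) = e^{2\tau}u(\xi,\tau)$.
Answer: $\theta(\xi, \tau) = 3 e^{-6 \tau} \sin(4 \xi)$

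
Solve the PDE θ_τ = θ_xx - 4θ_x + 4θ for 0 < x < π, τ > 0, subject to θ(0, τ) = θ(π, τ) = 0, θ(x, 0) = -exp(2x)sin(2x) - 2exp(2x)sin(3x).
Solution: Substitute θ = exp(2x)u.
Then θ_x = exp(2x)(u_x + 2u), θ_xx = exp(2x)(u_xx + 4u_x + 4u), θ_τ = exp(2x)u_τ; substituting and dividing by exp(2x), the lower-order terms cancel: u_τ = u_xx (standard heat equation).
Data for u: u(x,0) = exp(-2x)θ(x,0) = -sin(2x) - 2sin(3x). The boundary conditions carry over: u(0,τ) = u(π,τ) = 0.
Separating variables: u = Σ c_n exp(-n²τ) sin(nx). From u(x,0) = -sin(2x) - 2sin(3x): c_2=-1, c_3=-2.
So u(x,τ) = -exp(-4τ)sin(2x) - 2exp(-9τ)sin(3x), and θ(x,τ) = exp(2x)u(x,τ).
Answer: θ(x, τ) = -exp(2x)exp(-4τ)sin(2x) - 2exp(2x)exp(-9τ)sin(3x)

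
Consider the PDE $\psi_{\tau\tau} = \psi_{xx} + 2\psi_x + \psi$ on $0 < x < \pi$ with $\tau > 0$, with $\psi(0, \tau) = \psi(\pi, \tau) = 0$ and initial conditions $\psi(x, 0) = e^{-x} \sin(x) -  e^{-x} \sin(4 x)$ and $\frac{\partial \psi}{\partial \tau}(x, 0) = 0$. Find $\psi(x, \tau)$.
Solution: Substitute $\psi = e^{-x}u$, i.e. $u = e^{x}\psi$.
By the product rule, $\psi_x = e^{-x}(u_x - u)$, $\psi_{xx} = e^{-x}(u_{xx} - 2u_x + u)$, $\psi_{\tau\tau} = e^{-x}u_{\tau\tau}$.
Substituting into the PDE and dividing by $e^{-x}$: $u_{\tau\tau} = (u_{xx} - 2u_x + u) + 2(u_x - u) + u$.
The lower-order terms cancel, leaving the standard wave equation $u_{\tau\tau} = u_{xx}$.
Initial data for $u$: $u(x,0) = e^{x}\psi(x,0) = \sin(x) - \sin(4 x)$; $u_{\tau}(x,0) = e^{x}\psi_{\tau}(x,0) = 0$. The boundary conditions carry over: $u(0,\tau) = u(\pi,\tau) = 0$.
Solve for $u$:
  Using separation of variables $u = X(x)T(\tau)$:
  Eigenfunctions: $\sin(nx)$, $n = 1, 2, 3, \ldots$
  General solution: $u(x, \tau) = \sum [A_n \cos(n \tau) + B_n \sin(n \tau)] \sin(nx)$
  From $u(x,0) = \sin(x) - \sin(4 x)$: $A_1=1, A_4=-1$. From $u_{\tau}(x,0) = 0$: all $B_n = 0$.
Hence $u(x,\tau) = \sin(x) \cos(\tau) - \sin(4 x) \cos(4 \tau)$.
Transform back: $\psi(x,\tau) = e^{-x}u(x,\tau)$.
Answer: $\psi(x, \tau) = e^{-x} \sin(x) \cos(\tau) -  e^{-x} \sin(4 x) \cos(4 \tau)$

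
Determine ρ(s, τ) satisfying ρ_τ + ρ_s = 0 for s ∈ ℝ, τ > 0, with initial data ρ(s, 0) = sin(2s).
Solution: By characteristics (ds/dτ = 1), ρ(s,τ) = f(s - τ) with f = ρ(·, 0).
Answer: ρ(s, τ) = sin(2s - 2τ)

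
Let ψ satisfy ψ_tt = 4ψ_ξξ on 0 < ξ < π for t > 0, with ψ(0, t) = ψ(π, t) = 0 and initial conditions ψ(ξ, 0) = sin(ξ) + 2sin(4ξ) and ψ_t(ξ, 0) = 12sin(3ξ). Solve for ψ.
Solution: Using separation of variables ψ = X(ξ)T(t):
Eigenfunctions: sin(nξ), n = 1, 2, 3, ...
General solution: ψ(ξ, t) = Σ [A_n cos(2n t) + B_n sin(2n t)] sin(nξ)
From ψ(ξ,0) = sin(ξ) + 2sin(4ξ): A_1=1, A_4=2. From ψ_t(ξ,0) = 12sin(3ξ), using ψ_t(ξ,0) = Σ ω_n B_n sin(nξ) with ω_n = 2n: B_3 = 12/6 = 2.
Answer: ψ(ξ, t) = 2sin(6t)sin(3ξ) + sin(ξ)cos(2t) + 2sin(4ξ)cos(8t)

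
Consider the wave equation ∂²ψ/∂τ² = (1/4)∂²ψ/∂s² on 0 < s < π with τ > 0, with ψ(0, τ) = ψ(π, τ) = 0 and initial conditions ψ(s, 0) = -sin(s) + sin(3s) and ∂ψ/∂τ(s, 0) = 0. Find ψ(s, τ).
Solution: Using separation of variables ψ = X(s)T(τ):
Eigenfunctions: sin(ns), n = 1, 2, 3, ...
General solution: ψ(s, τ) = Σ [A_n cos(n τ/2) + B_n sin(n τ/2)] sin(ns)
From ψ(s,0) = -sin(s) + sin(3s): A_1=-1, A_3=1. From ψ_τ(s,0) = 0: all B_n = 0.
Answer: ψ(s, τ) = -sin(s)cos(τ/2) + sin(3s)cos(3τ/2)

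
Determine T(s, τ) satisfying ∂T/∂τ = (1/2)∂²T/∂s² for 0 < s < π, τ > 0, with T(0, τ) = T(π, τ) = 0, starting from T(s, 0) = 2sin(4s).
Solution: Using separation of variables T = X(s)G(τ):
Eigenfunctions: sin(ns), n = 1, 2, 3, ...
General solution: T(s, τ) = Σ c_n sin(ns) exp(-n² τ/2)
Matching T(s,0) = 2sin(4s) term by term: c_4=2.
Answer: T(s, τ) = 2exp(-8τ)sin(4s)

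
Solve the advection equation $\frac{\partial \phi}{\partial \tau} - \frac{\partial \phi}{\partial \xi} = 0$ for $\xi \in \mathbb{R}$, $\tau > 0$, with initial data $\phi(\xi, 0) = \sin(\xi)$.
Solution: By characteristics ($d\xi/d\tau = -1$), $\phi(\xi,\tau) = f(\xi + \tau)$ with $f = \phi( \cdot , 0)$.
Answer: $\phi(\xi, \tau) = \sin(\tau + \xi)$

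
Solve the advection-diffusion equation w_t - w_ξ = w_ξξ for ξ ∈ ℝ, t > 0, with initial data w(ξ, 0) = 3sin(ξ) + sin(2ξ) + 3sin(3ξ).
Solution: Change to a moving frame: let η = ξ + t, σ = t and write w(ξ,t) = u(η,σ).
By the chain rule w_t = u_σ + u_η, w_ξ = u_η, w_ξξ = u_ηη.
Then w_t - w_ξ = u_σ: the advection term cancels and the PDE becomes the heat equation u_σ = u_ηη on η ∈ ℝ.
Initial data: u(η,0) = w(η,0) = 3sin(η) + sin(2η) + 3sin(3η).
On η ∈ ℝ each mode satisfies (sin(nη))″ = -n² sin(nη), so exp(-n²σ) sin(nη) solves the heat equation; by superposition u(η,σ) = Σ c_n exp(-n²σ) sin(nη).
Reading off the coefficients: c_1=3, c_2=1, c_3=3, so u(η,σ) = 3exp(-σ)sin(η) + exp(-4σ)sin(2η) + 3exp(-9σ)sin(3η).
Substituting back η = ξ + t, σ = t: w(ξ,t) = u(ξ + t, t).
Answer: w(ξ, t) = 3exp(-t)sin(t + ξ) + exp(-4t)sin(2t + 2ξ) + 3exp(-9t)sin(3t + 3ξ)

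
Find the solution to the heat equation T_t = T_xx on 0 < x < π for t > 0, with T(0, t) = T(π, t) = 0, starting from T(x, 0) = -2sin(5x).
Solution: Separating variables: T = Σ c_n exp(-n²t) sin(nx). From T(x,0) = -2sin(5x): c_5=-2.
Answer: T(x, t) = -2exp(-25t)sin(5x)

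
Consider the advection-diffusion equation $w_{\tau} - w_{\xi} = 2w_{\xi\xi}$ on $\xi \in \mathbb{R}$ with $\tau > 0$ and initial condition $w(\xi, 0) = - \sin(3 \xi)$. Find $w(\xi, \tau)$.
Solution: Change to a moving frame: let $\eta = \xi + \tau$, $\sigma = \tau$ and write $w(\xi,\tau) = u(\eta,\sigma)$.
By the chain rule $w_{\tau} = u_{\sigma} + u_{\eta}$, $w_{\xi} = u_{\eta}$, $w_{\xi\xi} = u_{\eta\eta}$.
Then $w_{\tau} - w_{\xi} = u_{\sigma}$: the advection term cancels and the PDE becomes the heat equation $u_{\sigma} = 2u_{\eta\eta}$ on $\eta \in \mathbb{R}$.
Initial data: $u(\eta,0) = w(\eta,0) = - \sin(3 \eta)$.
On $\eta \in \mathbb{R}$ each mode satisfies $(\sin(n\eta))'' = -n^2 \sin(n\eta)$, so $e^{-2n^2\sigma} \sin(n\eta)$ solves the heat equation; by superposition $u(\eta,\sigma) = \sum c_n e^{-2n^2\sigma} \sin(n\eta)$.
Reading off the coefficients: $c_3=-1$, so $u(\eta,\sigma) = - e^{-18 \sigma} \sin(3 \eta)$.
Substituting back $\eta = \xi + \tau$, $\sigma = \tau$: $w(\xi,\tau) = u(\xi + \tau, \tau)$.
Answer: $w(\xi, \tau) = - e^{-18 \tau} \sin(3 \tau + 3 \xi)$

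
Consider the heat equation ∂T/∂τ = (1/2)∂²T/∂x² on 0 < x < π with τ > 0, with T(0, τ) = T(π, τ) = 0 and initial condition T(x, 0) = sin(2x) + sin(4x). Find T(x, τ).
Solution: Using separation of variables T = X(x)G(τ):
Eigenfunctions: sin(nx), n = 1, 2, 3, ...
General solution: T(x, τ) = Σ c_n sin(nx) exp(-n² τ/2)
Matching T(x,0) = sin(2x) + sin(4x) term by term: c_2=1, c_4=1.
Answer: T(x, τ) = exp(-2τ)sin(2x) + exp(-8τ)sin(4x)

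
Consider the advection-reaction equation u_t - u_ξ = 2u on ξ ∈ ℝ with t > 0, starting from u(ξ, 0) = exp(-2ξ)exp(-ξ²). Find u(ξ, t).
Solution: Substitute u = exp(-2ξ)w, i.e. w = exp(2ξ)u.
By the product rule, u_ξ = exp(-2ξ)(w_ξ - 2w), u_t = exp(-2ξ)w_t.
Substituting into the PDE and dividing by exp(-2ξ): w_t - (w_ξ - 2w) = 2w.
The lower-order terms cancel, leaving the standard advection equation w_t - w_ξ = 0.
Initial data for w: w(ξ,0) = exp(2ξ)u(ξ,0) = exp(-ξ²).
Solve for w:
  By method of characteristics (waves move left with speed 1):
  Along characteristics ξ + t = const, w is constant, so w(ξ,t) = f(ξ + t) with f = w(·, 0).
Hence w(ξ,t) = exp(-(t + ξ)²).
Transform back: u(ξ,t) = exp(-2ξ)w(ξ,t).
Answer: u(ξ, t) = exp(-2ξ)exp(-(t + ξ)²)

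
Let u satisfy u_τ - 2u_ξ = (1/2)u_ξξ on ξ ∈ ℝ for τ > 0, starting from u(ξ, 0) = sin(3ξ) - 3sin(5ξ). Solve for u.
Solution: Change to a moving frame: let η = ξ + 2τ, σ = τ and write u(ξ,τ) = w(η,σ).
By the chain rule u_τ = w_σ + 2w_η, u_ξ = w_η, u_ξξ = w_ηη.
Then u_τ - 2u_ξ = w_σ: the advection term cancels and the PDE becomes the heat equation w_σ = (1/2)w_ηη on η ∈ ℝ.
Initial data: w(η,0) = u(η,0) = sin(3η) - 3sin(5η).
On η ∈ ℝ each mode satisfies (sin(nη))″ = -n² sin(nη), so exp(-n²σ/2) sin(nη) solves the heat equation; by superposition w(η,σ) = Σ c_n exp(-n²σ/2) sin(nη).
Reading off the coefficients: c_3=1, c_5=-3, so w(η,σ) = exp(-9σ/2)sin(3η) - 3exp(-25σ/2)sin(5η).
Substituting back η = ξ + 2τ, σ = τ: u(ξ,τ) = w(ξ + 2τ, τ).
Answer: u(ξ, τ) = exp(-9τ/2)sin(3ξ + 6τ) - 3exp(-25τ/2)sin(5ξ + 10τ)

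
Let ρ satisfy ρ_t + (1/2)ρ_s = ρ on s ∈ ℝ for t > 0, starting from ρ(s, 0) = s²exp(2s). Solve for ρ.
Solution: Substitute ρ = exp(2s)u, i.e. u = exp(-2s)ρ.
By the product rule, ρ_s = exp(2s)(u_s + 2u), ρ_t = exp(2s)u_t.
Substituting into the PDE and dividing by exp(2s): u_t + (1/2)(u_s + 2u) = u.
The lower-order terms cancel, leaving the standard advection equation u_t + (1/2)u_s = 0.
Initial data for u: u(s,0) = exp(-2s)ρ(s,0) = s².
Solve for u:
  By method of characteristics (waves move right with speed 1/2):
  Along characteristics s - (1/2)t = const, u is constant, so u(s,t) = f(s - (1/2)t) with f = u(·, 0).
Hence u(s,t) = s² - st + (1/4)t².
Transform back: ρ(s,t) = exp(2s)u(s,t).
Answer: ρ(s, t) = s²exp(2s) - stexp(2s) + (1/4)t²exp(2s)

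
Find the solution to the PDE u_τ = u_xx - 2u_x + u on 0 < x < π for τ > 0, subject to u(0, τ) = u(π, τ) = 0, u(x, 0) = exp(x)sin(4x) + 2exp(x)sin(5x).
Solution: Substitute u = exp(x)w, i.e. w = exp(-x)u.
By the product rule, u_x = exp(x)(w_x + w), u_xx = exp(x)(w_xx + 2w_x + w), u_τ = exp(x)w_τ.
Substituting into the PDE and dividing by exp(x): w_τ = (w_xx + 2w_x + w) - 2(w_x + w) + w.
The lower-order terms cancel, leaving the standard heat equation w_τ = w_xx.
Initial data for w: w(x,0) = exp(-x)u(x,0) = sin(4x) + 2sin(5x). The boundary conditions carry over: w(0,τ) = w(π,τ) = 0.
Solve for w:
  Using separation of variables w = X(x)T(τ):
  Eigenfunctions: sin(nx), n = 1, 2, 3, ...
  General solution: w(x, τ) = Σ c_n sin(nx) exp(-n² τ)
  Matching w(x,0) = sin(4x) + 2sin(5x) term by term: c_4=1, c_5=2.
Hence w(x,τ) = exp(-16τ)sin(4x) + 2exp(-25τ)sin(5x).
Transform back: u(x,τ) = exp(x)w(x,τ).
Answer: u(x, τ) = exp(x)exp(-16τ)sin(4x) + 2exp(x)exp(-25τ)sin(5x)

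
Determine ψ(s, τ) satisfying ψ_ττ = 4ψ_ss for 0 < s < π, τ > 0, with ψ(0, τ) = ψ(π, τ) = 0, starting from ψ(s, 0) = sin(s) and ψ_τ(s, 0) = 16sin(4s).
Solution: Separating variables: ψ = Σ [A_n cos(ω_n τ) + B_n sin(ω_n τ)] sin(ns), ω_n = 2n. From ICs (B_n = velocity coefficient / ω_n): A_1=1, B_4=2.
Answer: ψ(s, τ) = sin(s)cos(2τ) + 2sin(4s)sin(8τ)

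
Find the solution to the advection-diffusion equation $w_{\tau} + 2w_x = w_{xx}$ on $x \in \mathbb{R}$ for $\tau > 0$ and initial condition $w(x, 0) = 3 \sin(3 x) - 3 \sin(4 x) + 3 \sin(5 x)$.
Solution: Moving frame: $\eta = x - 2\tau$, $\sigma = \tau$, $w = u(\eta,\sigma)$, so $w_{\tau} = u_{\sigma} - 2u_{\eta}$ and $w_{xx} = u_{\eta\eta}$.
Hence $w_{\tau} + 2w_x = u_{\sigma}$ and the PDE becomes the heat equation $u_{\sigma} = u_{\eta\eta}$ on $\eta \in \mathbb{R}$.
Initial data: $u(\eta,0) = w(\eta,0) = 3 \sin(3 \eta) - 3 \sin(4 \eta) + 3 \sin(5 \eta)$. Each mode $\sin(n\eta)$ decays as $e^{-n^2\sigma}$ on $\mathbb{R}$, so $u(\eta,\sigma) = \sum c_n e^{-n^2\sigma} \sin(n\eta)$ with $c_3=3, c_4=-3, c_5=3$: $u(\eta,\sigma) = 3 e^{-9 \sigma} \sin(3 \eta) - 3 e^{-16 \sigma} \sin(4 \eta) + 3 e^{-25 \sigma} \sin(5 \eta)$.
Substituting back: $w(x,\tau) = u(x - 2\tau, \tau)$.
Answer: $w(x, \tau) = -3 e^{-9 \tau} \sin(6 \tau - 3 x) + 3 e^{-16 \tau} \sin(8 \tau - 4 x) - 3 e^{-25 \tau} \sin(10 \tau - 5 x)$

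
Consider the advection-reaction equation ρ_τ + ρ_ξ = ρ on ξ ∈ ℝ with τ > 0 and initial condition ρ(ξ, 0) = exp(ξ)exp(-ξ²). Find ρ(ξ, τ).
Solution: Substitute ρ = exp(ξ)u.
Then ρ_ξ = exp(ξ)(u_ξ + u), ρ_τ = exp(ξ)u_τ; substituting and dividing by exp(ξ), the lower-order terms cancel: u_τ + u_ξ = 0 (standard advection equation).
Data for u: u(ξ,0) = exp(-ξ)ρ(ξ,0) = exp(-ξ²).
By characteristics (dξ/dτ = 1), u(ξ,τ) = f(ξ - τ) with f = u(·, 0).
So u(ξ,τ) = exp(-(ξ - τ)²), and ρ(ξ,τ) = exp(ξ)u(ξ,τ).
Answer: ρ(ξ, τ) = exp(ξ)exp(-(ξ - τ)²)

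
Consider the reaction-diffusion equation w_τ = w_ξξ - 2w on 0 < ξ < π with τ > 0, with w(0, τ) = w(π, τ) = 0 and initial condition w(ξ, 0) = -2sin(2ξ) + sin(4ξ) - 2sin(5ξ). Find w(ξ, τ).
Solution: Substitute w = exp(-2τ)u, i.e. u = exp(2τ)w.
By the product rule, w_τ = exp(-2τ)(u_τ - 2u), w_ξξ = exp(-2τ)u_ξξ.
Substituting into the PDE and dividing by exp(-2τ): u_τ - 2u = u_ξξ - 2u.
The lower-order terms cancel, leaving the standard heat equation u_τ = u_ξξ.
Initial data for u: u(ξ,0) = w(ξ,0) = -2sin(2ξ) + sin(4ξ) - 2sin(5ξ). The boundary conditions carry over: u(0,τ) = u(π,τ) = 0.
Solve for u:
  Using separation of variables u = X(ξ)T(τ):
  Eigenfunctions: sin(nξ), n = 1, 2, 3, ...
  General solution: u(ξ, τ) = Σ c_n sin(nξ) exp(-n² τ)
  Matching u(ξ,0) = -2sin(2ξ) + sin(4ξ) - 2sin(5ξ) term by term: c_2=-2, c_4=1, c_5=-2.
Hence u(ξ,τ) = -2exp(-4τ)sin(2ξ) + exp(-16τ)sin(4ξ) - 2exp(-25τ)sin(5ξ).
Transform back: w(ξ,τ) = exp(-2τ)u(ξ,τ).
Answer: w(ξ, τ) = -2exp(-6τ)sin(2ξ) + exp(-18τ)sin(4ξ) - 2exp(-27τ)sin(5ξ)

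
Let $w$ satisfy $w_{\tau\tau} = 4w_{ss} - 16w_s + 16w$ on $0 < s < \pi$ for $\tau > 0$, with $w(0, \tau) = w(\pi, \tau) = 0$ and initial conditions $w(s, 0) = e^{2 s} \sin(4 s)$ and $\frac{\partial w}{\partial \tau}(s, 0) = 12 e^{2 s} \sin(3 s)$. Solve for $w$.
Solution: Substitute $w = e^{2s}u$, i.e. $u = e^{-2s}w$.
By the product rule, $w_s = e^{2s}(u_s + 2u)$, $w_{ss} = e^{2s}(u_{ss} + 4u_s + 4u)$, $w_{\tau\tau} = e^{2s}u_{\tau\tau}$.
Substituting into the PDE and dividing by $e^{2s}$: $u_{\tau\tau} = 4(u_{ss} + 4u_s + 4u) - 16(u_s + 2u) + 16u$.
The lower-order terms cancel, leaving the standard wave equation $u_{\tau\tau} = 4u_{ss}$.
Initial data for $u$: $u(s,0) = e^{-2s}w(s,0) = \sin(4 s)$; $u_{\tau}(s,0) = e^{-2s}w_{\tau}(s,0) = 12 \sin(3 s)$. The boundary conditions carry over: $u(0,\tau) = u(\pi,\tau) = 0$.
Solve for $u$:
  Using separation of variables $u = X(s)T(\tau)$:
  Eigenfunctions: $\sin(ns)$, $n = 1, 2, 3, \ldots$
  General solution: $u(s, \tau) = \sum [A_n \cos(2n \tau) + B_n \sin(2n \tau)] \sin(ns)$
  From $u(s,0) = \sin(4 s)$: $A_4=1$. From $u_{\tau}(s,0) = 12 \sin(3 s)$, using $u_{\tau}(s,0) = \sum \omega_n B_n \sin(ns)$ with $\omega_n = 2n$: $B_3 = 12/6 = 2$.
Hence $u(s,\tau) = 2 \sin(3 s) \sin(6 \tau) + \sin(4 s) \cos(8 \tau)$.
Transform back: $w(s,\tau) = e^{2s}u(s,\tau)$.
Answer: $w(s, \tau) = 2 e^{2 s} \sin(6 \tau) \sin(3 s) + e^{2 s} \sin(4 s) \cos(8 \tau)$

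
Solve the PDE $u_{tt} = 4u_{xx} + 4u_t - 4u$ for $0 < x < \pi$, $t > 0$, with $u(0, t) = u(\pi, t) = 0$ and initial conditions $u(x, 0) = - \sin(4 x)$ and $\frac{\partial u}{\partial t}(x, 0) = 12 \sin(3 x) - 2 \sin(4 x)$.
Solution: Substitute $u = e^{2t}w$.
Then $u_t = e^{2t}(w_t + 2w)$, $u_{tt} = e^{2t}(w_{tt} + 4w_t + 4w)$, $u_{xx} = e^{2t}w_{xx}$; substituting and dividing by $e^{2t}$, the lower-order terms cancel: $w_{tt} = 4w_{xx}$ (standard wave equation).
Data for $w$: $w(x,0) = u(x,0) = - \sin(4 x)$; $w_t(x,0) = u_t(x,0) - 2u(x,0) = 12 \sin(3 x)$. The boundary conditions carry over: $w(0,t) = w(\pi,t) = 0$.
Separating variables: $w = \sum [A_n \cos(\omega_n t) + B_n \sin(\omega_n t)] \sin(nx)$, $\omega_n = 2n$. From ICs ($B_n$ = velocity coefficient / $\omega_n$): $A_4=-1, B_3=2$.
So $w(x,t) = 2 \sin(6 t) \sin(3 x) - \sin(4 x) \cos(8 t)$, and $u(x,t) = e^{2t}w(x,t)$.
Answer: $u(x, t) = 2 e^{2 t} \sin(6 t) \sin(3 x) -  e^{2 t} \sin(4 x) \cos(8 t)$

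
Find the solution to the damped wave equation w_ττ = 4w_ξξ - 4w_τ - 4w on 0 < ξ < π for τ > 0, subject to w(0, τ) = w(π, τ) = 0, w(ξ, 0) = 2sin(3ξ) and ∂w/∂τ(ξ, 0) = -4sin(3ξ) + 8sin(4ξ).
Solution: Substitute w = exp(-2τ)u.
Then w_τ = exp(-2τ)(u_τ - 2u), w_ττ = exp(-2τ)(u_ττ - 4u_τ + 4u), w_ξξ = exp(-2τ)u_ξξ; substituting and dividing by exp(-2τ), the lower-order terms cancel: u_ττ = 4u_ξξ (standard wave equation).
Data for u: u(ξ,0) = w(ξ,0) = 2sin(3ξ); u_τ(ξ,0) = w_τ(ξ,0) + 2w(ξ,0) = 8sin(4ξ). The boundary conditions carry over: u(0,τ) = u(π,τ) = 0.
Separating variables: u = Σ [A_n cos(ω_n τ) + B_n sin(ω_n τ)] sin(nξ), ω_n = 2n. From ICs (B_n = velocity coefficient / ω_n): A_3=2, B_4=1.
So u(ξ,τ) = 2sin(3ξ)cos(6τ) + sin(4ξ)sin(8τ), and w(ξ,τ) = exp(-2τ)u(ξ,τ).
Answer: w(ξ, τ) = 2exp(-2τ)sin(3ξ)cos(6τ) + exp(-2τ)sin(4ξ)sin(8τ)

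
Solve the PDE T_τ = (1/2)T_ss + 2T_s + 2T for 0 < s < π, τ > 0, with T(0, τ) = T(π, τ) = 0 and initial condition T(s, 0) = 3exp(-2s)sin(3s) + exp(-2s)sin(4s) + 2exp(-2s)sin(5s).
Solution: Substitute T = exp(-2s)u.
Then T_s = exp(-2s)(u_s - 2u), T_ss = exp(-2s)(u_ss - 4u_s + 4u), T_τ = exp(-2s)u_τ; substituting and dividing by exp(-2s), the lower-order terms cancel: u_τ = (1/2)u_ss (standard heat equation).
Data for u: u(s,0) = exp(2s)T(s,0) = 3sin(3s) + sin(4s) + 2sin(5s). The boundary conditions carry over: u(0,τ) = u(π,τ) = 0.
Separating variables: u = Σ c_n exp(-n²τ/2) sin(ns). From u(s,0) = 3sin(3s) + sin(4s) + 2sin(5s): c_3=3, c_4=1, c_5=2.
So u(s,τ) = exp(-8τ)sin(4s) + 3exp(-9τ/2)sin(3s) + 2exp(-25τ/2)sin(5s), and T(s,τ) = exp(-2s)u(s,τ).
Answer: T(s, τ) = exp(-2s)exp(-8τ)sin(4s) + 3exp(-2s)exp(-9τ/2)sin(3s) + 2exp(-2s)exp(-25τ/2)sin(5s)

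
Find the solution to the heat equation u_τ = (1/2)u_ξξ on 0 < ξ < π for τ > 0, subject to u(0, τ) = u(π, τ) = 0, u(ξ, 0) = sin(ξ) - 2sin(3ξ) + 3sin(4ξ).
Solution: Using separation of variables u = X(ξ)T(τ):
Eigenfunctions: sin(nξ), n = 1, 2, 3, ...
General solution: u(ξ, τ) = Σ c_n sin(nξ) exp(-n² τ/2)
Matching u(ξ,0) = sin(ξ) - 2sin(3ξ) + 3sin(4ξ) term by term: c_1=1, c_3=-2, c_4=3.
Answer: u(ξ, τ) = 3exp(-8τ)sin(4ξ) + exp(-τ/2)sin(ξ) - 2exp(-9τ/2)sin(3ξ)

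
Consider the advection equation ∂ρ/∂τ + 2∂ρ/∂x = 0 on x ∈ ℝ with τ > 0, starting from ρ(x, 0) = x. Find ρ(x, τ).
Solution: By method of characteristics (waves move right with speed 2):
Along characteristics x - 2τ = const, ρ is constant, so ρ(x,τ) = f(x - 2τ) with f = ρ(·, 0).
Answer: ρ(x, τ) = x - 2τ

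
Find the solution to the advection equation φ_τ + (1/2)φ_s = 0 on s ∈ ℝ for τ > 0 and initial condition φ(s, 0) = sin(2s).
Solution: By method of characteristics (waves move right with speed 1/2):
Along characteristics s - (1/2)τ = const, φ is constant, so φ(s,τ) = f(s - (1/2)τ) with f = φ(·, 0).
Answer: φ(s, τ) = sin(2s - τ)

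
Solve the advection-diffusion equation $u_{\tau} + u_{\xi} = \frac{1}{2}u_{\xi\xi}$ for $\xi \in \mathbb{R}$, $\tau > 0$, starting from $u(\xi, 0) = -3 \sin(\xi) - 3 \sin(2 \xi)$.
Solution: Change to a moving frame: let $\eta = \xi - \tau$, $\sigma = \tau$ and write $u(\xi,\tau) = w(\eta,\sigma)$.
By the chain rule $u_{\tau} = w_{\sigma} - w_{\eta}$, $u_{\xi} = w_{\eta}$, $u_{\xi\xi} = w_{\eta\eta}$.
Then $u_{\tau} + u_{\xi} = w_{\sigma}$: the advection term cancels and the PDE becomes the heat equation $w_{\sigma} = \frac{1}{2}w_{\eta\eta}$ on $\eta \in \mathbb{R}$.
Initial data: $w(\eta,0) = u(\eta,0) = -3 \sin(\eta) - 3 \sin(2 \eta)$.
On $\eta \in \mathbb{R}$ each mode satisfies $(\sin(n\eta))'' = -n^2 \sin(n\eta)$, so $e^{-n^2\sigma/2} \sin(n\eta)$ solves the heat equation; by superposition $w(\eta,\sigma) = \sum c_n e^{-n^2\sigma/2} \sin(n\eta)$.
Reading off the coefficients: $c_1=-3, c_2=-3$, so $w(\eta,\sigma) = -3 e^{-2 \sigma} \sin(2 \eta) - 3 e^{-\sigma/2} \sin(\eta)$.
Substituting back $\eta = \xi - \tau$, $\sigma = \tau$: $u(\xi,\tau) = w(\xi - \tau, \tau)$.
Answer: $u(\xi, \tau) = 3 e^{-2 \tau} \sin(2 \tau - 2 \xi) + 3 e^{-\tau/2} \sin(\tau - \xi)$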